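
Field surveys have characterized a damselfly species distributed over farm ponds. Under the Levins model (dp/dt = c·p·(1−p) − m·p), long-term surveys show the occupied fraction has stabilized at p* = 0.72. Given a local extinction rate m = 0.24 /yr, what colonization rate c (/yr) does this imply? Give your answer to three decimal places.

At equilibrium c(1−p*) = m, so c = m/(1−p*).
c = 0.24/(1 − 0.72) = 0.24/0.2800 = 0.8571.

0.857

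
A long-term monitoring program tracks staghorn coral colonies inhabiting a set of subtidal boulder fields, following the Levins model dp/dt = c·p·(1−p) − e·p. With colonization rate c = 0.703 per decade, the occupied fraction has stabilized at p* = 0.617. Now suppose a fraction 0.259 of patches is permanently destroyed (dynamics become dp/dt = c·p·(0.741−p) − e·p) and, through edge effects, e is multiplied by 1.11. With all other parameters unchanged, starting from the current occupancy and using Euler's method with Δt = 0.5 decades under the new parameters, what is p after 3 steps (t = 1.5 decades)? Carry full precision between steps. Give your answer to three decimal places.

0.472

Balance c(1−p*) = e gives e = 0.703×(1 − 0.61700) = 0.26925.
Starting from p₀ = 0.61700; update p ← p + (dp/dt)·Δt with the new parameters.
step 1: Δp = -0.06531, p = 0.55169
step 2: Δp = -0.04573, p = 0.50596
step 3: Δp = -0.03381, p = 0.47215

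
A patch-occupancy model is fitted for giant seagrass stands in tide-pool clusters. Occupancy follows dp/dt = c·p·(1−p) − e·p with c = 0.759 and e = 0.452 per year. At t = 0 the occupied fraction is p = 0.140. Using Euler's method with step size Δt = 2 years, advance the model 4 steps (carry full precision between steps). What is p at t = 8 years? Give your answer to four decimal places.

0.3582

Update rule: p ← p + [c·p·(1−p) − e·p]·Δt with Δt = 2.
step 1: Δp = +0.05621, p = 0.19621
step 2: Δp = +0.06203, p = 0.25824
step 3: Δp = +0.05733, p = 0.31557
step 4: Δp = +0.04259, p = 0.35816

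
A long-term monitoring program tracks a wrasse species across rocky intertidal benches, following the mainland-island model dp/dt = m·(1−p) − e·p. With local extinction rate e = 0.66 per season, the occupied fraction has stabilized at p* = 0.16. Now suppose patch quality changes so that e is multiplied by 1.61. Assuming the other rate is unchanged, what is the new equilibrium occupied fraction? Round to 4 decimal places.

Balance m(1−p*) = e·p* gives m = e·p*/(1−p*) = 0.66×0.16000/0.84000 = 0.12571.
New p* = m/(m+e) = 0.12571/(0.12571+1.06260) = 0.10579.

0.1058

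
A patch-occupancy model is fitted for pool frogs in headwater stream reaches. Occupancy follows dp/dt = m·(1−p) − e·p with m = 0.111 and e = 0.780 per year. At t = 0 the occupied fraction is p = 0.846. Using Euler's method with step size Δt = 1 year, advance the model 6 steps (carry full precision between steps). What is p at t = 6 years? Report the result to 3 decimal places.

Update rule: p ← p + [m·(1−p) − e·p]·Δt with Δt = 1.
p: 0.84600 → 0.20321  (Δp = -0.64279)
p: 0.20321 → 0.13315  (Δp = -0.07006)
p: 0.13315 → 0.12551  (Δp = -0.00764)
p: 0.12551 → 0.12468  (Δp = -0.00083)
p: 0.12468 → 0.12459  (Δp = -0.00009)
p: 0.12459 → 0.12458  (Δp = -0.00001)

0.125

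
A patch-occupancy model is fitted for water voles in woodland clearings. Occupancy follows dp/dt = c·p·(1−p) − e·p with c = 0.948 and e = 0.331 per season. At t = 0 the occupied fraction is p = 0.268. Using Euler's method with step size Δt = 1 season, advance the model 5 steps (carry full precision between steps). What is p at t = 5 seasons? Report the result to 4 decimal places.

Update rule: p ← p + [c·p·(1−p) − e·p]·Δt with Δt = 1.
step 1: Δp = +0.09727, p = 0.36527
step 2: Δp = +0.09889, p = 0.46415
step 3: Δp = +0.08215, p = 0.54630
step 4: Δp = +0.05414, p = 0.60044
step 5: Δp = +0.02869, p = 0.62913

0.6291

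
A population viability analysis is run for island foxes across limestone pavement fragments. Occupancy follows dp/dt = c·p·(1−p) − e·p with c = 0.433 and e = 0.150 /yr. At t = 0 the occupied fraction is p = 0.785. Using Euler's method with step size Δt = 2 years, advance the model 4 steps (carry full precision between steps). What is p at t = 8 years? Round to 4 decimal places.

0.6566

Update rule: p ← p + [c·p·(1−p) − e·p]·Δt with Δt = 2.
p: 0.78500 → 0.69566  (Δp = -0.08934)
p: 0.69566 → 0.67031  (Δp = -0.02535)
p: 0.67031 → 0.66060  (Δp = -0.00971)
p: 0.66060 → 0.65658  (Δp = -0.00401)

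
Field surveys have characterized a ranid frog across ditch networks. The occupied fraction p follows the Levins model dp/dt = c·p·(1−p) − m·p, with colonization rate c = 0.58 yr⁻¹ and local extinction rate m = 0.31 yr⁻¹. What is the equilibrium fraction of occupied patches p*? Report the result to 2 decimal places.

0.47

At equilibrium, colonization balances extinction: c·p*·(1−p*) = m·p*.
So p* = 1 − m/c = 1 − 0.31/0.58 = 1 − 0.5345 = 0.4655.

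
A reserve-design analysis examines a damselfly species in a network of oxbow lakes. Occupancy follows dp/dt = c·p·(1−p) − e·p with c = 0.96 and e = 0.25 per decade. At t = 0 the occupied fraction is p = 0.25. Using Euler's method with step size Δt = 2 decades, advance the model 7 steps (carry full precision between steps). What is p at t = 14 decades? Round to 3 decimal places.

Update rule: p ← p + [c·p·(1−p) − e·p]·Δt with Δt = 2.
p: 0.25000 → 0.48500  (Δp = +0.23500)
p: 0.48500 → 0.72207  (Δp = +0.23707)
p: 0.72207 → 0.74635  (Δp = +0.02428)
p: 0.74635 → 0.73665  (Δp = -0.00970)
p: 0.73665 → 0.74080  (Δp = +0.00414)
p: 0.74080 → 0.73907  (Δp = -0.00173)
p: 0.73907 → 0.73980  (Δp = +0.00073)

0.740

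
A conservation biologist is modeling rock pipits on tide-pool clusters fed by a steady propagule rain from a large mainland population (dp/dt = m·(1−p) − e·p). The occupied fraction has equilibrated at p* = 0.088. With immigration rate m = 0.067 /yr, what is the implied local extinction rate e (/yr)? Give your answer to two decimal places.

At equilibrium m(1−p*) = e·p*, so e = m(1−p*)/p*.
e = 0.067 × 0.9120 / 0.088 = 0.6944.

0.69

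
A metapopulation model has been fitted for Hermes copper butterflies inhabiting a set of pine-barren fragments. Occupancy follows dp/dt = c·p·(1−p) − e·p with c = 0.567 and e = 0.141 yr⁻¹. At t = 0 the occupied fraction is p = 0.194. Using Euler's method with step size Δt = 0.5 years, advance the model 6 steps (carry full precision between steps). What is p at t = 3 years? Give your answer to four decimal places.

0.4119

Update rule: p ← p + [c·p·(1−p) − e·p]·Δt with Δt = 0.5.
  1  |  dp/dt·Δt = +0.030652  |  p_1 = 0.224652
  2  |  dp/dt·Δt = +0.033543  |  p_2 = 0.258195
  3  |  dp/dt·Δt = +0.036096  |  p_3 = 0.294291
  4  |  dp/dt·Δt = +0.038131  |  p_4 = 0.332422
  5  |  dp/dt·Δt = +0.039478  |  p_5 = 0.371900
  6  |  dp/dt·Δt = +0.040004  |  p_6 = 0.411904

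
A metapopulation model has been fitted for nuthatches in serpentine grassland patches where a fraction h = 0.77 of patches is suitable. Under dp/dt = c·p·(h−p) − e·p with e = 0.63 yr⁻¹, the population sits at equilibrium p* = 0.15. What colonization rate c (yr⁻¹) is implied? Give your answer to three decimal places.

1.016

At equilibrium c(h−p*) = e, so c = e/(h−p*).
c = 0.63/(0.77 − 0.15) = 0.63/0.6200 = 1.0161.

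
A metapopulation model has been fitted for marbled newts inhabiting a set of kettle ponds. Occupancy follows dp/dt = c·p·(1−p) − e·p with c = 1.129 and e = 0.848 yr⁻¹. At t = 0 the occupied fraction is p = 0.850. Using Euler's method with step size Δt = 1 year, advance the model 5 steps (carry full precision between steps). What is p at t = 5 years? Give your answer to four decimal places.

Update rule: p ← p + [c·p·(1−p) − e·p]·Δt with Δt = 1.
p: 0.85000 → 0.27315  (Δp = -0.57685)
p: 0.27315 → 0.26567  (Δp = -0.00748)
p: 0.26567 → 0.26064  (Δp = -0.00503)
p: 0.26064 → 0.25718  (Δp = -0.00346)
p: 0.25718 → 0.25477  (Δp = -0.00241)

0.2548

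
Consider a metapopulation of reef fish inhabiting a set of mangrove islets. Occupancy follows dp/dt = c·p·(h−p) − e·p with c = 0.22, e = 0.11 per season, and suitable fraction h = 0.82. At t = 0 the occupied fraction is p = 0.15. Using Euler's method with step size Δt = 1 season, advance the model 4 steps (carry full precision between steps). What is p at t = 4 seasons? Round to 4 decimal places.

0.1725

Update rule: p ← p + [c·p·(h−p) − e·p]·Δt with Δt = 1.
step 1: Δp = +0.00561, p = 0.15561
step 2: Δp = +0.00563, p = 0.16124
step 3: Δp = +0.00563, p = 0.16687
step 4: Δp = +0.00562, p = 0.17249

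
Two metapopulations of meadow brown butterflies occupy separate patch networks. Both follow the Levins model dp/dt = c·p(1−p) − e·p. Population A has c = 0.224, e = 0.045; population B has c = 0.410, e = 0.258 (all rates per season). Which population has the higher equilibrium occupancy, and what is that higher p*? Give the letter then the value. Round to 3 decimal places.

A, 0.799

A: p*_A = 1 − 0.045/0.224 = 0.7991.
B: p*_B = 1 − 0.258/0.410 = 0.3707.
A is higher at 0.7991.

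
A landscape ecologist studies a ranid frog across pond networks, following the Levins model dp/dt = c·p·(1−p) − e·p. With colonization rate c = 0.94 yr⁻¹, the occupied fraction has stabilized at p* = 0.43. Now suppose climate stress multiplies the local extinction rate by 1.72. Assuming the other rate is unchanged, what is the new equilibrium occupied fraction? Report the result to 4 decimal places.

0.0196

Balance c(1−p*) = e gives e = 0.94×(1 − 0.43000) = 0.53580.
New p* = 1 − e/c = 1 − 0.92158/0.94000 = 0.01960.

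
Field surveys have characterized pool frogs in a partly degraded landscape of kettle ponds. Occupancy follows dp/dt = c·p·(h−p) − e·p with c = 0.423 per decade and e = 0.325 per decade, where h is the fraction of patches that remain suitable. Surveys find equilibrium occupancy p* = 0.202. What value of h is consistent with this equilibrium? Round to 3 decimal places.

At equilibrium c(h−p*) = e, so h = p* + e/c.
h = 0.202 + 0.325/0.423 = 0.202 + 0.7683 = 0.9703.

0.970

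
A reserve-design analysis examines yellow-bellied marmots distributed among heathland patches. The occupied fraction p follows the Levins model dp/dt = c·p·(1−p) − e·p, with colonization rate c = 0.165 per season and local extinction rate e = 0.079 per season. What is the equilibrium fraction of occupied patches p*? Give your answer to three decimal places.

0.521

At equilibrium, colonization balances extinction: c·p*·(1−p*) = e·p*.
So p* = 1 − e/c = 1 − 0.079/0.165 = 1 − 0.4788 = 0.5212.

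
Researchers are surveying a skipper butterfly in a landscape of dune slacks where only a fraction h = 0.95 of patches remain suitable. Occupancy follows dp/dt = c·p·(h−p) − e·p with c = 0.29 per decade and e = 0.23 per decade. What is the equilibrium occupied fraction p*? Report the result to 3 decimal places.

Setting dp/dt = 0 and dividing by p* gives c·(h−p*) = e.
So p* = h − e/c = 0.95 − 0.23/0.29 = 0.95 − 0.7931 = 0.1569.

0.157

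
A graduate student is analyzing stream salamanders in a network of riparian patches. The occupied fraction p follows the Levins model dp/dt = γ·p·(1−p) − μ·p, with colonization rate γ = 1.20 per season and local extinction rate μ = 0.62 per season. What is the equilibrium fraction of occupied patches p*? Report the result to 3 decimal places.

Setting dp/dt = 0 and dividing through by p* gives γ·(1−p*) = μ.
So p* = 1 − μ/γ = 1 − 0.62/1.20 = 1 − 0.5167 = 0.4833.

0.483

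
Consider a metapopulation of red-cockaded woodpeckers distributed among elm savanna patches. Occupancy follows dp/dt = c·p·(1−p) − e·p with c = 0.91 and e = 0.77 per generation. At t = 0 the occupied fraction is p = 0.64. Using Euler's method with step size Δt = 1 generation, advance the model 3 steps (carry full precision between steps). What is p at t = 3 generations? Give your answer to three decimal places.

Update rule: p ← p + [c·p·(1−p) − e·p]·Δt with Δt = 1.
t = 1: p = 0.64000 + (-0.28314) = 0.35686
t = 2: p = 0.35686 + (-0.06593) = 0.29093
t = 3: p = 0.29093 + (-0.03629) = 0.25464

0.255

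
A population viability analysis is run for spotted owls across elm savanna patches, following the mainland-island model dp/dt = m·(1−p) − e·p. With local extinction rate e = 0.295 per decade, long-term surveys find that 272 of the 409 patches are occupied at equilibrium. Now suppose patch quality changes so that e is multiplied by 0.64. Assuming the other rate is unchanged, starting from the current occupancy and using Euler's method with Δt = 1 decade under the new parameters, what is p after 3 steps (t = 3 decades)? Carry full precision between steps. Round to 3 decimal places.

0.755

Observed p* = 272/409 = 0.66504.
Balance m(1−p*) = e·p* gives m = e·p*/(1−p*) = 0.295×0.66504/0.33496 = 0.58569.
Starting from p₀ = 0.66504; update p ← p + (dp/dt)·Δt with the new parameters.
p: 0.66504 → 0.73566  (Δp = +0.07063)
p: 0.73566 → 0.75159  (Δp = +0.01593)
p: 0.75159 → 0.75518  (Δp = +0.00359)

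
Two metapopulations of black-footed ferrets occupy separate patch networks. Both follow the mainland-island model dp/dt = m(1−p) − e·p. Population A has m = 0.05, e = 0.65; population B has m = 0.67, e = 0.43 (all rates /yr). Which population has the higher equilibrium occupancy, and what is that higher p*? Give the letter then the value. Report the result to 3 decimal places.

A: p*_A = m/(m+e) = 0.05/0.7000 = 0.0714.
B: p*_B = 0.67/1.1000 = 0.6091.
B is higher at 0.6091.

B, 0.609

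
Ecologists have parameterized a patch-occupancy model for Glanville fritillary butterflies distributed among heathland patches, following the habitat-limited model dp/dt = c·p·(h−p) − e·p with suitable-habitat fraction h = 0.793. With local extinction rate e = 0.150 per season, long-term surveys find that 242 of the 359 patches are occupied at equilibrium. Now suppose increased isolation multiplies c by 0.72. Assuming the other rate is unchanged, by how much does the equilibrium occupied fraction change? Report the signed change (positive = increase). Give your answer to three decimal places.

Observed p* = 242/359 = 0.67409.
Balance c(h−p*) = e gives c = e/(0.793 − 0.67409) = 0.150/0.11891 = 1.26146.
New p* = 0.793 − e/c = 0.793 − 0.15000/0.90825 = 0.62785.
Δp* = 0.62785 − 0.67409 = -0.04624.

-0.046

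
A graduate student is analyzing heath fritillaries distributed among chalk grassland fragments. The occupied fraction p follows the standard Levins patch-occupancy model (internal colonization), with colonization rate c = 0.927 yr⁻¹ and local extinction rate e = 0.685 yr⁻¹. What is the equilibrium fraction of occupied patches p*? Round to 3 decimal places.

Setting dp/dt = 0 and dividing through by p* gives c·(1−p*) = e.
So p* = 1 − e/c = 1 − 0.685/0.927 = 1 − 0.7389 = 0.2611.

0.261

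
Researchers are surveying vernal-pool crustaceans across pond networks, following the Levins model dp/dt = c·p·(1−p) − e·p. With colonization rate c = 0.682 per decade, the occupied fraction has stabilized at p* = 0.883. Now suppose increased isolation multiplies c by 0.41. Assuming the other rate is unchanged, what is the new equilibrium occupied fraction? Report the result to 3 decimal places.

Balance c(1−p*) = e gives e = 0.682×(1 − 0.88300) = 0.07979.
New p* = 1 − e/c = 1 − 0.07979/0.27962 = 0.71465.

0.715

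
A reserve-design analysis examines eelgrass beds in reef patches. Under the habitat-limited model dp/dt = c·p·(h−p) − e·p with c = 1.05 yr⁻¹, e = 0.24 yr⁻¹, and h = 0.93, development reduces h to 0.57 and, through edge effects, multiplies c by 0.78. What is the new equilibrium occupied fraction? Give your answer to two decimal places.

Before: p* = h − e/c = 0.93 − 0.24/1.05 = 0.93 − 0.2286 = 0.7014.
After: c = 0.819, e = 0.24, h = 0.57; p* = 0.57 − 0.24/0.819 = 0.2770.

0.28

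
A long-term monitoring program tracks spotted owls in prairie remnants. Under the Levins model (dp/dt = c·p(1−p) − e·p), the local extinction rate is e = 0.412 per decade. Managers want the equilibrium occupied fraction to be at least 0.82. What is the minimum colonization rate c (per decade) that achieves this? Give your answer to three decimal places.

2.289

p* = 1 − e/c ≥ 0.82 requires e/c ≤ 0.1800, i.e. c ≥ e/0.1800.
c_min = 0.412/0.1800 = 2.2889.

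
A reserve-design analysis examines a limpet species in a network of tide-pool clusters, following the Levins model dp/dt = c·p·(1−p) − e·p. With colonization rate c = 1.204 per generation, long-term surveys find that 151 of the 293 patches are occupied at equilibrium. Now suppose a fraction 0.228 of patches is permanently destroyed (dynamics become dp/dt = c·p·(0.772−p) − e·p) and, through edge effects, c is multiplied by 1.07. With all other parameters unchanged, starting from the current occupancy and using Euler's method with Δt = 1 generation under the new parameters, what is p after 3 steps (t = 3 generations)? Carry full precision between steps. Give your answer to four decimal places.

0.3372

Observed p* = 151/293 = 0.51536.
Balance c(1−p*) = e gives e = 1.204×(1 − 0.51536) = 0.58351.
Starting from p₀ = 0.51536; update p ← p + (dp/dt)·Δt with the new parameters.
p: 0.51536 → 0.38503  (Δp = -0.13032)
p: 0.38503 → 0.35231  (Δp = -0.03272)
p: 0.35231 → 0.33722  (Δp = -0.01509)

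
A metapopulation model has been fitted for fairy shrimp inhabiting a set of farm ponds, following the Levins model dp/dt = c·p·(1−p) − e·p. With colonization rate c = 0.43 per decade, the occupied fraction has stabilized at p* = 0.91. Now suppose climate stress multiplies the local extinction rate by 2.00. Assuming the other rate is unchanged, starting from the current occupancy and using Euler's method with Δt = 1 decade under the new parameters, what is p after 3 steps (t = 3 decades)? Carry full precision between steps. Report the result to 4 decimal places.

0.8416

Balance c(1−p*) = e gives e = 0.43×(1 − 0.91000) = 0.03870.
Starting from p₀ = 0.91000; update p ← p + (dp/dt)·Δt with the new parameters.
p: 0.91000 → 0.87478  (Δp = -0.03522)
p: 0.87478 → 0.85418  (Δp = -0.02061)
p: 0.85418 → 0.84162  (Δp = -0.01255)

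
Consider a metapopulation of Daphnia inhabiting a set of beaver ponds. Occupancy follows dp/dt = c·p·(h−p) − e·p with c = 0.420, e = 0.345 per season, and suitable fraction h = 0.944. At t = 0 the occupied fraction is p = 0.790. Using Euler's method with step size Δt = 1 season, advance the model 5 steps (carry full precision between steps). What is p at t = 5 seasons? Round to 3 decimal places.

Update rule: p ← p + [c·p·(h−p) − e·p]·Δt with Δt = 1.
t = 1: p = 0.79000 + (-0.22145) = 0.56855
t = 2: p = 0.56855 + (-0.10649) = 0.46205
t = 3: p = 0.46205 + (-0.06588) = 0.39617
t = 4: p = 0.39617 + (-0.04553) = 0.35065
t = 5: p = 0.35065 + (-0.03359) = 0.31706

0.317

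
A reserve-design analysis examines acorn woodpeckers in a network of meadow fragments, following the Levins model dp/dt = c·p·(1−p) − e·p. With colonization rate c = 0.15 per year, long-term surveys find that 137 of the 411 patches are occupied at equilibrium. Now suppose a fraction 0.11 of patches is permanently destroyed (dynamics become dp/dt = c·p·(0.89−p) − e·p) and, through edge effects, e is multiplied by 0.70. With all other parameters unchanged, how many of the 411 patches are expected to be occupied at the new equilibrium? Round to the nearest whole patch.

174

Observed p* = 137/411 = 0.33333.
Balance c(1−p*) = e gives e = 0.15×(1 − 0.33333) = 0.10000.
New p* = 0.89 − e/c = 0.89 − 0.07000/0.15000 = 0.42333.
Expected occupied = 411 × 0.42333 = 173.99 ≈ 174.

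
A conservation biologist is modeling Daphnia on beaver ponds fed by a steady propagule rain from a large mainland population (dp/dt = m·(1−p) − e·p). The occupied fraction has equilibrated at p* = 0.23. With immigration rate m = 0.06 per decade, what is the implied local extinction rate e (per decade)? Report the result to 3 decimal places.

0.201

At equilibrium m(1−p*) = e·p*, so e = m(1−p*)/p*.
e = 0.06 × 0.7700 / 0.23 = 0.2009.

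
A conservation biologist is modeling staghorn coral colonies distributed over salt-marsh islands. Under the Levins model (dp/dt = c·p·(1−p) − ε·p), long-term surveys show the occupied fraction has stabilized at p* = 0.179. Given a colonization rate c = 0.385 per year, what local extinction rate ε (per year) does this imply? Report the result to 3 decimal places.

At equilibrium c(1−p*) = ε.
ε = 0.385 × (1 − 0.179) = 0.385 × 0.8210 = 0.3161.

0.316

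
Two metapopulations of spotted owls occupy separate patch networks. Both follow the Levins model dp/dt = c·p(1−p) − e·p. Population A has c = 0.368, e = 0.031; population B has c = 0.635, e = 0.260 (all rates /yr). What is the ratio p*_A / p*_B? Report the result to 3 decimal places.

A: p*_A = 1 − 0.031/0.368 = 0.9158.
B: p*_B = 1 − 0.260/0.635 = 0.5906.
p*_A / p*_B = 0.9158/0.5906 = 1.5507.

1.551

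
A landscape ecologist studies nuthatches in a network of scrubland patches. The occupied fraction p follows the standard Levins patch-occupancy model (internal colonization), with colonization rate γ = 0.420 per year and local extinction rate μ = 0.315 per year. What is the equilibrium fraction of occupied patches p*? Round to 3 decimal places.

0.250

Setting dp/dt = 0 and dividing through by p* gives γ·(1−p*) = μ.
So p* = 1 − μ/γ = 1 − 0.315/0.420 = 1 − 0.7500 = 0.2500.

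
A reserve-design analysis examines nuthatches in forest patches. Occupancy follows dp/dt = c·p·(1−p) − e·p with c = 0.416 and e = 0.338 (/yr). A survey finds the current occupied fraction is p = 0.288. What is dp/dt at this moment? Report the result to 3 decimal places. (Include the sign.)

Colonization term: c·p·(1−p) = 0.416×0.288×0.7120 = 0.08530.
Extinction term: e·p = 0.09734.
dp/dt = 0.08530 − 0.09734 = -0.01204.

-0.012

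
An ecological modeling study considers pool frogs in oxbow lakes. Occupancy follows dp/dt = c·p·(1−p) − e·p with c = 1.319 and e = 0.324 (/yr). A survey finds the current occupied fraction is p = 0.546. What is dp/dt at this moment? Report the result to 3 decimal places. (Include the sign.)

Colonization term: c·p·(1−p) = 1.319×0.546×0.4540 = 0.32696.
Extinction term: e·p = 0.17690.
dp/dt = 0.32696 − 0.17690 = 0.15005.

0.150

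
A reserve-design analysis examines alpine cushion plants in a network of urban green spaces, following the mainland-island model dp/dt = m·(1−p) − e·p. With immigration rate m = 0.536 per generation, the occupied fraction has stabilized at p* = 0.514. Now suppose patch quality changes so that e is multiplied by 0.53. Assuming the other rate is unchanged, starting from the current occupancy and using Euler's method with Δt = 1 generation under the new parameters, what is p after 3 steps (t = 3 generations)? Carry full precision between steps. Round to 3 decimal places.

Balance m(1−p*) = e·p* gives e = m(1−p*)/p* = 0.536×0.48600/0.51400 = 0.50680.
Starting from p₀ = 0.51400; update p ← p + (dp/dt)·Δt with the new parameters.
  1  |  dp/dt·Δt = +0.122433  |  p_1 = 0.636433
  2  |  dp/dt·Δt = +0.023923  |  p_2 = 0.660356
  3  |  dp/dt·Δt = +0.004674  |  p_3 = 0.665030

0.665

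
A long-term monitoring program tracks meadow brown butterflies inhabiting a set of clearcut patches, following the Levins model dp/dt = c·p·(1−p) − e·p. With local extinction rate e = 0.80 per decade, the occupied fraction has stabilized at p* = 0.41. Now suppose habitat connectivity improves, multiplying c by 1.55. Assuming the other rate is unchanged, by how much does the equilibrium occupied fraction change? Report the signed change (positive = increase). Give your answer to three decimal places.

Balance c(1−p*) = e gives c = e/(1 − 0.41000) = 0.80/0.59000 = 1.35593.
New p* = 1 − e/c = 1 − 0.80000/2.10169 = 0.61935.
Δp* = 0.61935 − 0.41000 = +0.20935.

0.209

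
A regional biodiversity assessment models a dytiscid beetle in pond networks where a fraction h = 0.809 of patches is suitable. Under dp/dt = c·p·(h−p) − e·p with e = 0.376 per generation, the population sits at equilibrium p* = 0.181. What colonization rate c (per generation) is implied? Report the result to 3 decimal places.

0.599

At equilibrium c(h−p*) = e, so c = e/(h−p*).
c = 0.376/(0.809 − 0.181) = 0.376/0.6280 = 0.5987.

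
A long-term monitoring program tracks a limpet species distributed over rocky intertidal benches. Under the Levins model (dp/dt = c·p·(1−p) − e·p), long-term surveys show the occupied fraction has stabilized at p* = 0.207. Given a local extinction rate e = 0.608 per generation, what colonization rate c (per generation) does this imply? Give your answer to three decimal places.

At equilibrium c(1−p*) = e, so c = e/(1−p*).
c = 0.608/(1 − 0.207) = 0.608/0.7930 = 0.7667.

0.767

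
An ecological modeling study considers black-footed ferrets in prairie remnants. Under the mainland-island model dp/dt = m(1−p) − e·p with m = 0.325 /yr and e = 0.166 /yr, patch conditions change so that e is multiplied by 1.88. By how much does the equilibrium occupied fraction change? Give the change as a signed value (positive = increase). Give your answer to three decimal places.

-0.152

Before: p* = 0.325/(0.325+0.166) = 0.6619.
After: m = 0.325, e = 0.31208; p* = 0.325/0.6371 = 0.5101.
Δp* = 0.5101 − 0.6619 = -0.1518.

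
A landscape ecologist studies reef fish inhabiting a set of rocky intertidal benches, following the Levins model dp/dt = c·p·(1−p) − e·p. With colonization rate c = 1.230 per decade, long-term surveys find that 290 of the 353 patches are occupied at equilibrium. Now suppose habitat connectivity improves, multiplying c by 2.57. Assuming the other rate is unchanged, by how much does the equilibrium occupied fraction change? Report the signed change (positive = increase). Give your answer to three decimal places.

Observed p* = 290/353 = 0.82153.
Balance c(1−p*) = e gives e = 1.230×(1 − 0.82153) = 0.21952.
New p* = 1 − e/c = 1 − 0.21952/3.16110 = 0.93056.
Δp* = 0.93056 − 0.82153 = +0.10903.

0.109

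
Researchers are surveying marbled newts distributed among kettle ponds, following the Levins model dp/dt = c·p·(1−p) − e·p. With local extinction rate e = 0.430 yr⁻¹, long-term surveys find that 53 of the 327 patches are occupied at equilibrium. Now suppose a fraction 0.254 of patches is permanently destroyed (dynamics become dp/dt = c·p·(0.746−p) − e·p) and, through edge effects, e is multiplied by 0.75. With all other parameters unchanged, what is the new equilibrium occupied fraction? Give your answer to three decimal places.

0.118

Observed p* = 53/327 = 0.16208.
Balance c(1−p*) = e gives c = e/(1 − 0.16208) = 0.430/0.83792 = 0.51318.
New p* = 0.746 − e/c = 0.746 − 0.32250/0.51318 = 0.11757.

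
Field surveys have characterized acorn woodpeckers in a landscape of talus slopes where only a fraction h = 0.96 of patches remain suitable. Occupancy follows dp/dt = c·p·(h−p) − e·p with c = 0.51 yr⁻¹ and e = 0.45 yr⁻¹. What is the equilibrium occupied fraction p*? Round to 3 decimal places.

0.078

Setting dp/dt = 0 and dividing by p* gives c·(h−p*) = e.
So p* = h − e/c = 0.96 − 0.45/0.51 = 0.96 − 0.8824 = 0.0776.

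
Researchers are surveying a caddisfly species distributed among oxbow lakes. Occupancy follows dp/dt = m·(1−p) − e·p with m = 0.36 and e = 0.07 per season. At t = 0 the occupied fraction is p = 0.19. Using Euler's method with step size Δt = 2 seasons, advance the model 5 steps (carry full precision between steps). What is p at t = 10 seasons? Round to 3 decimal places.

Update rule: p ← p + [m·(1−p) − e·p]·Δt with Δt = 2.
t = 2: p = 0.19000 + (+0.55660) = 0.74660
t = 4: p = 0.74660 + (+0.07792) = 0.82452
t = 6: p = 0.82452 + (+0.01091) = 0.83543
t = 8: p = 0.83543 + (+0.00153) = 0.83696
t = 10: p = 0.83696 + (+0.00021) = 0.83717

0.837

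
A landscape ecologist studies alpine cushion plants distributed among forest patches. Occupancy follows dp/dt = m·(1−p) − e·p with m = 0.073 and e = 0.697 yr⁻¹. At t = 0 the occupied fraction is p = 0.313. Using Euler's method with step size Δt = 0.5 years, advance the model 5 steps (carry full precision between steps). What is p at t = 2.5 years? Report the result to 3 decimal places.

Update rule: p ← p + [m·(1−p) − e·p]·Δt with Δt = 0.5.
p: 0.31300 → 0.22900  (Δp = -0.08400)
p: 0.22900 → 0.17733  (Δp = -0.05166)
p: 0.17733 → 0.14556  (Δp = -0.03177)
p: 0.14556 → 0.12602  (Δp = -0.01954)
p: 0.12602 → 0.11400  (Δp = -0.01202)

0.114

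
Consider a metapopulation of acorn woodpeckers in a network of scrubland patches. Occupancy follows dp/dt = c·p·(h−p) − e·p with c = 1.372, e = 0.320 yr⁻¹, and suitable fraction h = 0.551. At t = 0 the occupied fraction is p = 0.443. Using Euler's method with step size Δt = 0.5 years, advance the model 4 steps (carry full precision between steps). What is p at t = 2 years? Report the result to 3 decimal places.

Update rule: p ← p + [c·p·(h−p) − e·p]·Δt with Δt = 0.5.
t = 0.5: p = 0.44300 + (-0.03806) = 0.40494
t = 1: p = 0.40494 + (-0.02422) = 0.38072
t = 1.5: p = 0.38072 + (-0.01644) = 0.36428
t = 2: p = 0.36428 + (-0.01162) = 0.35266

0.353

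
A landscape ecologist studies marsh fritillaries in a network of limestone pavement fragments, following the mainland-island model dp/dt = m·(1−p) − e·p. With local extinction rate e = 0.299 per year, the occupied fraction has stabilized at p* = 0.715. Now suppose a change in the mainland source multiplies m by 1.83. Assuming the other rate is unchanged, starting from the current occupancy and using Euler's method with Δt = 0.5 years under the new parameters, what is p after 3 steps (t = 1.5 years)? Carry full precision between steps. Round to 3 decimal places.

Balance m(1−p*) = e·p* gives m = e·p*/(1−p*) = 0.299×0.71500/0.28500 = 0.75012.
Starting from p₀ = 0.71500; update p ← p + (dp/dt)·Δt with the new parameters.
t = 0.5: p = 0.71500 + (+0.08872) = 0.80372
t = 1: p = 0.80372 + (+0.01456) = 0.81828
t = 1.5: p = 0.81828 + (+0.00239) = 0.82067

0.821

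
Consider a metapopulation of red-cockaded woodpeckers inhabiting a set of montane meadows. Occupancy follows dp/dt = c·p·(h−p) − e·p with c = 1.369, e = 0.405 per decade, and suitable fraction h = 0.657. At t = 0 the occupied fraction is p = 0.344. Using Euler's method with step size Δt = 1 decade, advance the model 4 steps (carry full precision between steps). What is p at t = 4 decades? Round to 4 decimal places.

0.3599

Update rule: p ← p + [c·p·(h−p) − e·p]·Δt with Δt = 1.
t = 1: p = 0.34400 + (+0.00808) = 0.35208
t = 2: p = 0.35208 + (+0.00438) = 0.35646
t = 3: p = 0.35646 + (+0.00230) = 0.35876
t = 4: p = 0.35876 + (+0.00118) = 0.35994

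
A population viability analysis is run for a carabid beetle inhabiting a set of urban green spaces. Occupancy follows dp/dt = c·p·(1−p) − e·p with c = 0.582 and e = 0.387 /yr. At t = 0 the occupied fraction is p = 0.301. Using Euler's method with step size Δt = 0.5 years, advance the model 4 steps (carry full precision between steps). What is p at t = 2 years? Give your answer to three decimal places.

0.312

Update rule: p ← p + [c·p·(1−p) − e·p]·Δt with Δt = 0.5.
p: 0.30100 → 0.30398  (Δp = +0.00298)
p: 0.30398 → 0.30673  (Δp = +0.00275)
p: 0.30673 → 0.30926  (Δp = +0.00253)
p: 0.30926 → 0.31158  (Δp = +0.00232)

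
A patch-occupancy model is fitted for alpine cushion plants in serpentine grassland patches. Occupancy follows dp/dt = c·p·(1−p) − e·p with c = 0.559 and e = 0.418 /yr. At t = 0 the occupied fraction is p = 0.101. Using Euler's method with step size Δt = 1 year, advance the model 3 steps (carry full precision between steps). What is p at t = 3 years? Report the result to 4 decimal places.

0.1271

Update rule: p ← p + [c·p·(1−p) − e·p]·Δt with Δt = 1.
t = 1: p = 0.10100 + (+0.00854) = 0.10954
t = 2: p = 0.10954 + (+0.00874) = 0.11828
t = 3: p = 0.11828 + (+0.00886) = 0.12713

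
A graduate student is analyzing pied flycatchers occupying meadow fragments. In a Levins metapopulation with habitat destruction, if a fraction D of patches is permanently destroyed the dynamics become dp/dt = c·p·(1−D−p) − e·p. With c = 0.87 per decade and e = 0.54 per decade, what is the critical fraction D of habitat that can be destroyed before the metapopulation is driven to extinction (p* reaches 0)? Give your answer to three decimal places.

0.379

The nontrivial equilibrium is p* = (1−D) − e/c; extinction occurs when this hits zero.
So D_crit = 1 − e/c = 1 − 0.54/0.87 = 1 − 0.6207 = 0.3793.
Note this equals the original equilibrium occupancy — the Levins extinction-debt result.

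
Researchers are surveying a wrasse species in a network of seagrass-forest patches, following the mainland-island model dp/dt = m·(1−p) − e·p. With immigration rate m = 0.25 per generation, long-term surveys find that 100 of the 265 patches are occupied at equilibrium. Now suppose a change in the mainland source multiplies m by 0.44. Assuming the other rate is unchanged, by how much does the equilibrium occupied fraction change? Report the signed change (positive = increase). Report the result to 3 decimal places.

Observed p* = 100/265 = 0.37736.
Balance m(1−p*) = e·p* gives e = m(1−p*)/p* = 0.25×0.62264/0.37736 = 0.41250.
New p* = m/(m+e) = 0.11000/(0.11000+0.41250) = 0.21053.
Δp* = 0.21053 − 0.37736 = -0.16683.

-0.167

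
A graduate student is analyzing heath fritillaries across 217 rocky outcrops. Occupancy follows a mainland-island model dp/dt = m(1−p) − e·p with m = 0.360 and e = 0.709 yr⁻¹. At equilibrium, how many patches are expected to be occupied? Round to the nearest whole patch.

73

p* = m/(m+e) = 0.360/1.0690 = 0.3368.
Expected occupied patches = N × p* = 217 × 0.3368 = 73.08 ≈ 73.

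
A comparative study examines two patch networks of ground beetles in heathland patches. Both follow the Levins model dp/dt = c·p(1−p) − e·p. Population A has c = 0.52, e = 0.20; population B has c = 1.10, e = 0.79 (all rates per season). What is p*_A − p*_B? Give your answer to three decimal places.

0.334

A: p*_A = 1 − 0.20/0.52 = 0.6154.
B: p*_B = 1 − 0.79/1.10 = 0.2818.
p*_A − p*_B = 0.6154 − 0.2818 = 0.3336.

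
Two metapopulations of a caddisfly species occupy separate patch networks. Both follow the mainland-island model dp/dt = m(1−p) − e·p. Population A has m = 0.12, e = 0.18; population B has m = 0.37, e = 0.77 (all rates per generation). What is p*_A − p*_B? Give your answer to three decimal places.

A: p*_A = m/(m+e) = 0.12/0.3000 = 0.4000.
B: p*_B = 0.37/1.1400 = 0.3246.
p*_A − p*_B = 0.4000 − 0.3246 = 0.0754.

0.075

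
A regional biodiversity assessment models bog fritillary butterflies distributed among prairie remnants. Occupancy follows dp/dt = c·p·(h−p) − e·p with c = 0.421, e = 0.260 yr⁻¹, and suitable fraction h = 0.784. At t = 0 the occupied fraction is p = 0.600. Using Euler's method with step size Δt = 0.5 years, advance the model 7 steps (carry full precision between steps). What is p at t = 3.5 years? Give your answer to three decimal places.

0.372

Update rule: p ← p + [c·p·(h−p) − e·p]·Δt with Δt = 0.5.
  1  |  dp/dt·Δt = -0.054761  |  p_1 = 0.545239
  2  |  dp/dt·Δt = -0.043478  |  p_2 = 0.501761
  3  |  dp/dt·Δt = -0.035419  |  p_3 = 0.466343
  4  |  dp/dt·Δt = -0.029442  |  p_4 = 0.436901
  5  |  dp/dt·Δt = -0.024875  |  p_5 = 0.412026
  6  |  dp/dt·Δt = -0.021301  |  p_6 = 0.390724
  7  |  dp/dt·Δt = -0.018448  |  p_7 = 0.372276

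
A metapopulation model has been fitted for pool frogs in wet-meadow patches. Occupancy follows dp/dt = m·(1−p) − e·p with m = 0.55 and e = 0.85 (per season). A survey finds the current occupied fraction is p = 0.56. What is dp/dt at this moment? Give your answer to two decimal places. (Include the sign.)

-0.23

Colonization term: m·(1−p) = 0.55×0.4400 = 0.24200.
Extinction term: e·p = 0.47600.
dp/dt = 0.24200 − 0.47600 = -0.23400.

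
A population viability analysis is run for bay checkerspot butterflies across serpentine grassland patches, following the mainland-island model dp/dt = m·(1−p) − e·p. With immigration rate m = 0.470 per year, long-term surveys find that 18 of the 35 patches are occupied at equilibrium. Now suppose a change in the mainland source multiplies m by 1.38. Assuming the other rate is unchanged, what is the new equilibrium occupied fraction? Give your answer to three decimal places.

0.594

Observed p* = 18/35 = 0.51429.
Balance m(1−p*) = e·p* gives e = m(1−p*)/p* = 0.470×0.48571/0.51429 = 0.44388.
New p* = m/(m+e) = 0.64860/(0.64860+0.44388) = 0.59370.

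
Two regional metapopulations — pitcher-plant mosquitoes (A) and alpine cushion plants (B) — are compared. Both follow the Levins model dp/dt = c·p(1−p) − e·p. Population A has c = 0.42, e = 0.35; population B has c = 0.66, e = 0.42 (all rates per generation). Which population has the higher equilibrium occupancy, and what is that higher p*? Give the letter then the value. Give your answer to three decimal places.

B, 0.364

A: p*_A = 1 − 0.35/0.42 = 0.1667.
B: p*_B = 1 − 0.42/0.66 = 0.3636.
B is higher at 0.3636.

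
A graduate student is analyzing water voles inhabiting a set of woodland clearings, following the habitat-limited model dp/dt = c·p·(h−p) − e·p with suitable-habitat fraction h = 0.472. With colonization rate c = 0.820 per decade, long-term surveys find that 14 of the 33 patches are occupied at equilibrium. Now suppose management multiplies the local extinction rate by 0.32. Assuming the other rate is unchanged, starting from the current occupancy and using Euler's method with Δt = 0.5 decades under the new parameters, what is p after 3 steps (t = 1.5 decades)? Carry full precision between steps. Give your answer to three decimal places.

0.439

Observed p* = 14/33 = 0.42424.
Balance c(h−p*) = e gives e = 0.820×(0.472 − 0.42424) = 0.03916.
Starting from p₀ = 0.42424; update p ← p + (dp/dt)·Δt with the new parameters.
p: 0.42424 → 0.42989  (Δp = +0.00565)
p: 0.42989 → 0.43462  (Δp = +0.00473)
p: 0.43462 → 0.43856  (Δp = +0.00394)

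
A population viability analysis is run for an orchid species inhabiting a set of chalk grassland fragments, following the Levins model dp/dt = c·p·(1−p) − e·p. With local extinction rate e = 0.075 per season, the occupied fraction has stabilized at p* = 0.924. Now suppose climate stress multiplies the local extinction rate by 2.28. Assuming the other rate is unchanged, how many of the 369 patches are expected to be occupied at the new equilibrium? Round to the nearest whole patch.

305

Balance c(1−p*) = e gives c = e/(1 − 0.92400) = 0.075/0.07600 = 0.98684.
New p* = 1 − e/c = 1 − 0.17100/0.98684 = 0.82672.
Expected occupied = 369 × 0.82672 = 305.06 ≈ 305.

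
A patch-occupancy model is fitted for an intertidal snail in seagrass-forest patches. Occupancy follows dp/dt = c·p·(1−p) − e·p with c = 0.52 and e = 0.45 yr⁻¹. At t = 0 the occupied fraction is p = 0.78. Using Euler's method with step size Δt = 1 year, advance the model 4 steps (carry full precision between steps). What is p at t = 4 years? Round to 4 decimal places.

0.3139

Update rule: p ← p + [c·p·(1−p) − e·p]·Δt with Δt = 1.
  1  |  dp/dt·Δt = -0.261768  |  p_1 = 0.518232
  2  |  dp/dt·Δt = -0.103377  |  p_2 = 0.414855
  3  |  dp/dt·Δt = -0.060454  |  p_3 = 0.354400
  4  |  dp/dt·Δt = -0.040504  |  p_4 = 0.313897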